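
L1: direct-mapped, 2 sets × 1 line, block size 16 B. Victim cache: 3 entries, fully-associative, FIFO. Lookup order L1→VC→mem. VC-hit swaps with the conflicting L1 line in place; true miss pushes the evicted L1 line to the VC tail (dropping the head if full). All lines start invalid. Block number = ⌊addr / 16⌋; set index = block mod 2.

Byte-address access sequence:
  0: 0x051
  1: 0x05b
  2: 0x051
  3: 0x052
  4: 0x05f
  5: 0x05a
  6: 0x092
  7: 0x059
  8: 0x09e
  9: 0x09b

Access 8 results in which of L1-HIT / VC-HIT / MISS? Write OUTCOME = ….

OUTCOME = VC-HIT

0: 0x51 (blk 5, set 1) → MISS  vc=[]
1: 0x5b (blk 5, set 1) → L1-HIT  vc=[]
2: 0x51 (blk 5, set 1) → L1-HIT  vc=[]
3: 0x52 (blk 5, set 1) → L1-HIT  vc=[]
4: 0x5f (blk 5, set 1) → L1-HIT  vc=[]
5: 0x5a (blk 5, set 1) → L1-HIT  vc=[]
6: 0x92 (blk 9, set 1) → MISS  vc=[5]
7: 0x59 (blk 5, set 1) → VC-HIT  vc=[9]
8: 0x9e (blk 9, set 1) → VC-HIT  vc=[5]
9: 0x9b (blk 9, set 1) → L1-HIT  vc=[5]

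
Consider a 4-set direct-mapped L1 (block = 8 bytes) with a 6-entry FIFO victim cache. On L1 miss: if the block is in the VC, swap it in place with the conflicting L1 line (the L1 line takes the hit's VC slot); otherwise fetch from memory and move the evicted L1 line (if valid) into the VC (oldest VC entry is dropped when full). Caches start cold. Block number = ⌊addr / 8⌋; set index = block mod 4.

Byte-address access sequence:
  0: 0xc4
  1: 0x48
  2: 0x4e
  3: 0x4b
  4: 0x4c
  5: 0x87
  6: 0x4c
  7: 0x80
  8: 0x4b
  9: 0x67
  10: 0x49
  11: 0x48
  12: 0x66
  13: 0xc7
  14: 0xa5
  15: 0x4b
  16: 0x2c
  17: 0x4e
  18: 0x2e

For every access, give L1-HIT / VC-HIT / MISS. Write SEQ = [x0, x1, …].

SEQ = [MISS, MISS, L1-HIT, L1-HIT, L1-HIT, MISS, L1-HIT, L1-HIT, L1-HIT, MISS, L1-HIT, L1-HIT, L1-HIT, VC-HIT, MISS, L1-HIT, MISS, VC-HIT, VC-HIT]

#0 0xc4→b24/s0 MISS; vc=[]
#1 0x48→b9/s1 MISS; vc=[]
#2 0x4e→b9/s1 L1-HIT; vc=[]
#3 0x4b→b9/s1 L1-HIT; vc=[]
#4 0x4c→b9/s1 L1-HIT; vc=[]
#5 0x87→b16/s0 MISS; vc=[24]
#6 0x4c→b9/s1 L1-HIT; vc=[24]
#7 0x80→b16/s0 L1-HIT; vc=[24]
#8 0x4b→b9/s1 L1-HIT; vc=[24]
#9 0x67→b12/s0 MISS; vc=[24,16]
#10 0x49→b9/s1 L1-HIT; vc=[24,16]
#11 0x48→b9/s1 L1-HIT; vc=[24,16]
#12 0x66→b12/s0 L1-HIT; vc=[24,16]
#13 0xc7→b24/s0 VC-HIT; vc=[12,16]
#14 0xa5→b20/s0 MISS; vc=[12,16,24]
#15 0x4b→b9/s1 L1-HIT; vc=[12,16,24]
#16 0x2c→b5/s1 MISS; vc=[12,16,24,9]
#17 0x4e→b9/s1 VC-HIT; vc=[12,16,24,5]
#18 0x2e→b5/s1 VC-HIT; vc=[12,16,24,9]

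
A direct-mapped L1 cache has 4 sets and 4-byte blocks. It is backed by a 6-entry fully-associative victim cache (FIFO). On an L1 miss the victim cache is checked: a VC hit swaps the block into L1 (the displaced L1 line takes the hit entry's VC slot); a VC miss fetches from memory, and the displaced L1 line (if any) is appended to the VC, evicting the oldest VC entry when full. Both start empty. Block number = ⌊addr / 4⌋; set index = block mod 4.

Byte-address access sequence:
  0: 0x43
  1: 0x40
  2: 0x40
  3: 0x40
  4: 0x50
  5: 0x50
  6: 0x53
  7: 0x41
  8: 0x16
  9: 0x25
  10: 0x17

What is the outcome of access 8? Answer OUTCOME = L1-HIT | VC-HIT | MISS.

OUTCOME = MISS

0: 0x43 (blk 16, set 0) → MISS  vc=[]
1: 0x40 (blk 16, set 0) → L1-HIT  vc=[]
2: 0x40 (blk 16, set 0) → L1-HIT  vc=[]
3: 0x40 (blk 16, set 0) → L1-HIT  vc=[]
4: 0x50 (blk 20, set 0) → MISS  vc=[16]
5: 0x50 (blk 20, set 0) → L1-HIT  vc=[16]
6: 0x53 (blk 20, set 0) → L1-HIT  vc=[16]
7: 0x41 (blk 16, set 0) → VC-HIT  vc=[20]
8: 0x16 (blk 5, set 1) → MISS  vc=[20]
9: 0x25 (blk 9, set 1) → MISS  vc=[20, 5]
10: 0x17 (blk 5, set 1) → VC-HIT  vc=[20, 9]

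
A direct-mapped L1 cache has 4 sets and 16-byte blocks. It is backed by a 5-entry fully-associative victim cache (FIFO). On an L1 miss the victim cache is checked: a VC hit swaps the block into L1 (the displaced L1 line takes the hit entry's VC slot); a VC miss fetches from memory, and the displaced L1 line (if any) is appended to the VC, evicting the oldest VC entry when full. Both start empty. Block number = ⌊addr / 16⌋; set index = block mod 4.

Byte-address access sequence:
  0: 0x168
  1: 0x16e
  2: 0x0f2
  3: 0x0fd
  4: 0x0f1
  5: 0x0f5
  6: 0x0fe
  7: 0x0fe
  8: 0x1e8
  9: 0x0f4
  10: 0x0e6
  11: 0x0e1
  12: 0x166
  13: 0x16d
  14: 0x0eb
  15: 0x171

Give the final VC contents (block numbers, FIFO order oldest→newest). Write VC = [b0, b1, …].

#0 0x168→b22/s2 MISS; vc=[]
#1 0x16e→b22/s2 L1-HIT; vc=[]
#2 0xf2→b15/s3 MISS; vc=[]
#3 0xfd→b15/s3 L1-HIT; vc=[]
#4 0xf1→b15/s3 L1-HIT; vc=[]
#5 0xf5→b15/s3 L1-HIT; vc=[]
#6 0xfe→b15/s3 L1-HIT; vc=[]
#7 0xfe→b15/s3 L1-HIT; vc=[]
#8 0x1e8→b30/s2 MISS; vc=[22]
#9 0xf4→b15/s3 L1-HIT; vc=[22]
#10 0xe6→b14/s2 MISS; vc=[22,30]
#11 0xe1→b14/s2 L1-HIT; vc=[22,30]
#12 0x166→b22/s2 VC-HIT; vc=[14,30]
#13 0x16d→b22/s2 L1-HIT; vc=[14,30]
#14 0xeb→b14/s2 VC-HIT; vc=[22,30]
#15 0x171→b23/s3 MISS; vc=[22,30,15]

VC = [22, 30, 15]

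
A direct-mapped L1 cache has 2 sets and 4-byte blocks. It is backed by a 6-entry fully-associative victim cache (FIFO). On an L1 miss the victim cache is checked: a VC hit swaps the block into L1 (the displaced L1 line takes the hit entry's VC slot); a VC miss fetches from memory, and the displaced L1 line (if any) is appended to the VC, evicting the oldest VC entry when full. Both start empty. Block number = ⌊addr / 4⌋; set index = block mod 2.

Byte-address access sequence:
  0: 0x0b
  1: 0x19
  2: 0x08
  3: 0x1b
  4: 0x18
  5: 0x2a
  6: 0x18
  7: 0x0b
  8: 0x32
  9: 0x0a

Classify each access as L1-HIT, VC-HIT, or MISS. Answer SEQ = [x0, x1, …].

  [0] addr=0xb blk=2 s=0: MISS | VC []
  [1] addr=0x19 blk=6 s=0: MISS | VC [2]
  [2] addr=0x8 blk=2 s=0: VC-HIT | VC [6]
  [3] addr=0x1b blk=6 s=0: VC-HIT | VC [2]
  [4] addr=0x18 blk=6 s=0: L1-HIT | VC [2]
  [5] addr=0x2a blk=10 s=0: MISS | VC [2, 6]
  [6] addr=0x18 blk=6 s=0: VC-HIT | VC [2, 10]
  [7] addr=0xb blk=2 s=0: VC-HIT | VC [6, 10]
  [8] addr=0x32 blk=12 s=0: MISS | VC [6, 10, 2]
  [9] addr=0xa blk=2 s=0: VC-HIT | VC [6, 10, 12]

SEQ = [MISS, MISS, VC-HIT, VC-HIT, L1-HIT, MISS, VC-HIT, VC-HIT, MISS, VC-HIT]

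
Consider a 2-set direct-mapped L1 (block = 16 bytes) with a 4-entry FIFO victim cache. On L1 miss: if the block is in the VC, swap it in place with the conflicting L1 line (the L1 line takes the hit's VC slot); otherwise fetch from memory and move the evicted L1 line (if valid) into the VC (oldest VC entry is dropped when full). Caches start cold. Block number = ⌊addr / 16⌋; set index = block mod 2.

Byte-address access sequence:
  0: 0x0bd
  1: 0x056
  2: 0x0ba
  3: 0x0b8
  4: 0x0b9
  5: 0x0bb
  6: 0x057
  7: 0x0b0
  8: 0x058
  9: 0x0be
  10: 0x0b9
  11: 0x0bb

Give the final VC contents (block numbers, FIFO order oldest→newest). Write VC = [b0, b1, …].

#0 0xbd→b11/s1 MISS; vc=[]
#1 0x56→b5/s1 MISS; vc=[11]
#2 0xba→b11/s1 VC-HIT; vc=[5]
#3 0xb8→b11/s1 L1-HIT; vc=[5]
#4 0xb9→b11/s1 L1-HIT; vc=[5]
#5 0xbb→b11/s1 L1-HIT; vc=[5]
#6 0x57→b5/s1 VC-HIT; vc=[11]
#7 0xb0→b11/s1 VC-HIT; vc=[5]
#8 0x58→b5/s1 VC-HIT; vc=[11]
#9 0xbe→b11/s1 VC-HIT; vc=[5]
#10 0xb9→b11/s1 L1-HIT; vc=[5]
#11 0xbb→b11/s1 L1-HIT; vc=[5]

VC = [5]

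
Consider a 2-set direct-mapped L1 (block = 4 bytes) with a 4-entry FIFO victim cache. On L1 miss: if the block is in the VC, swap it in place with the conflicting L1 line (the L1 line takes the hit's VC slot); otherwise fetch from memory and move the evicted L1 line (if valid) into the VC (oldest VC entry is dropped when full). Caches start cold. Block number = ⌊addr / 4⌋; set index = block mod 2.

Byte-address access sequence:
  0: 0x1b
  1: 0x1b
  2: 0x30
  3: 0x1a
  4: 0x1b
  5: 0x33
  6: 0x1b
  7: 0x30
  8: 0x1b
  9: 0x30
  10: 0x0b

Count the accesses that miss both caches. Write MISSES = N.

  [0] addr=0x1b blk=6 s=0: MISS | VC []
  [1] addr=0x1b blk=6 s=0: L1-HIT | VC []
  [2] addr=0x30 blk=12 s=0: MISS | VC [6]
  [3] addr=0x1a blk=6 s=0: VC-HIT | VC [12]
  [4] addr=0x1b blk=6 s=0: L1-HIT | VC [12]
  [5] addr=0x33 blk=12 s=0: VC-HIT | VC [6]
  [6] addr=0x1b blk=6 s=0: VC-HIT | VC [12]
  [7] addr=0x30 blk=12 s=0: VC-HIT | VC [6]
  [8] addr=0x1b blk=6 s=0: VC-HIT | VC [12]
  [9] addr=0x30 blk=12 s=0: VC-HIT | VC [6]
  [10] addr=0xb blk=2 s=0: MISS | VC [6, 12]

MISSES = 3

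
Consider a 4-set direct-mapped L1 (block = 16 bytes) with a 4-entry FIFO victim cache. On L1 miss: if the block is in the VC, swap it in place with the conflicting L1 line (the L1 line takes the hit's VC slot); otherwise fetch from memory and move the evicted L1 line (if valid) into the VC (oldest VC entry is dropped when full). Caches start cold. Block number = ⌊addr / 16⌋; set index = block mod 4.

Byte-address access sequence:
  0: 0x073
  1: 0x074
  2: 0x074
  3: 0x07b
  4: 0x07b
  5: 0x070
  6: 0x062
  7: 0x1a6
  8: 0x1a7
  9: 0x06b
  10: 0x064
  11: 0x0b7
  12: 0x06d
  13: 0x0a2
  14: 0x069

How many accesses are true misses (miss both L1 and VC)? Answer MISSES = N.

MISSES = 5

  [0] addr=0x73 blk=7 s=3: MISS | VC []
  [1] addr=0x74 blk=7 s=3: L1-HIT | VC []
  [2] addr=0x74 blk=7 s=3: L1-HIT | VC []
  [3] addr=0x7b blk=7 s=3: L1-HIT | VC []
  [4] addr=0x7b blk=7 s=3: L1-HIT | VC []
  [5] addr=0x70 blk=7 s=3: L1-HIT | VC []
  [6] addr=0x62 blk=6 s=2: MISS | VC []
  [7] addr=0x1a6 blk=26 s=2: MISS | VC [6]
  [8] addr=0x1a7 blk=26 s=2: L1-HIT | VC [6]
  [9] addr=0x6b blk=6 s=2: VC-HIT | VC [26]
  [10] addr=0x64 blk=6 s=2: L1-HIT | VC [26]
  [11] addr=0xb7 blk=11 s=3: MISS | VC [26, 7]
  [12] addr=0x6d blk=6 s=2: L1-HIT | VC [26, 7]
  [13] addr=0xa2 blk=10 s=2: MISS | VC [26, 7, 6]
  [14] addr=0x69 blk=6 s=2: VC-HIT | VC [26, 7, 10]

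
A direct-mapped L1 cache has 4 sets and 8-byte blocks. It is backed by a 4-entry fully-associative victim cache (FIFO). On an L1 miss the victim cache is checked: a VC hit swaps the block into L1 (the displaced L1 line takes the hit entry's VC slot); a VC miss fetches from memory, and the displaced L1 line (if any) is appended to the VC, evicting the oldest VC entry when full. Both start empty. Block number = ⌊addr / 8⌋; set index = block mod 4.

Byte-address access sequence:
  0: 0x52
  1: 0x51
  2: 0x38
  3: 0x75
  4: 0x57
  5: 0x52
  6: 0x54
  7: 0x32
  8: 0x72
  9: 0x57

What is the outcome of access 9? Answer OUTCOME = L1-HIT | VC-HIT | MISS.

0: 0x52 (blk 10, set 2) → MISS  vc=[]
1: 0x51 (blk 10, set 2) → L1-HIT  vc=[]
2: 0x38 (blk 7, set 3) → MISS  vc=[]
3: 0x75 (blk 14, set 2) → MISS  vc=[10]
4: 0x57 (blk 10, set 2) → VC-HIT  vc=[14]
5: 0x52 (blk 10, set 2) → L1-HIT  vc=[14]
6: 0x54 (blk 10, set 2) → L1-HIT  vc=[14]
7: 0x32 (blk 6, set 2) → MISS  vc=[14, 10]
8: 0x72 (blk 14, set 2) → VC-HIT  vc=[6, 10]
9: 0x57 (blk 10, set 2) → VC-HIT  vc=[6, 14]

OUTCOME = VC-HIT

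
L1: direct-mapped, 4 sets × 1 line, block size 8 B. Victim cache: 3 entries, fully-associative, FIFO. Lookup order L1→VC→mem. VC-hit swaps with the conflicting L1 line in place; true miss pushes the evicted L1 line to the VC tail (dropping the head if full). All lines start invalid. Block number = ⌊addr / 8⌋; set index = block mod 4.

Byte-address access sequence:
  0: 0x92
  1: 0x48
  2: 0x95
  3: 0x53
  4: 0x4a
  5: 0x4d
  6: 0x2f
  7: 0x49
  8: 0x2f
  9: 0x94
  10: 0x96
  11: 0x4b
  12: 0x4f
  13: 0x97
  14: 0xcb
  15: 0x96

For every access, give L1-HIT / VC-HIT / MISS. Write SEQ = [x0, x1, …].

SEQ = [MISS, MISS, L1-HIT, MISS, L1-HIT, L1-HIT, MISS, VC-HIT, VC-HIT, VC-HIT, L1-HIT, VC-HIT, L1-HIT, L1-HIT, MISS, L1-HIT]

#0 0x92→b18/s2 MISS; vc=[]
#1 0x48→b9/s1 MISS; vc=[]
#2 0x95→b18/s2 L1-HIT; vc=[]
#3 0x53→b10/s2 MISS; vc=[18]
#4 0x4a→b9/s1 L1-HIT; vc=[18]
#5 0x4d→b9/s1 L1-HIT; vc=[18]
#6 0x2f→b5/s1 MISS; vc=[18,9]
#7 0x49→b9/s1 VC-HIT; vc=[18,5]
#8 0x2f→b5/s1 VC-HIT; vc=[18,9]
#9 0x94→b18/s2 VC-HIT; vc=[10,9]
#10 0x96→b18/s2 L1-HIT; vc=[10,9]
#11 0x4b→b9/s1 VC-HIT; vc=[10,5]
#12 0x4f→b9/s1 L1-HIT; vc=[10,5]
#13 0x97→b18/s2 L1-HIT; vc=[10,5]
#14 0xcb→b25/s1 MISS; vc=[10,5,9]
#15 0x96→b18/s2 L1-HIT; vc=[10,5,9]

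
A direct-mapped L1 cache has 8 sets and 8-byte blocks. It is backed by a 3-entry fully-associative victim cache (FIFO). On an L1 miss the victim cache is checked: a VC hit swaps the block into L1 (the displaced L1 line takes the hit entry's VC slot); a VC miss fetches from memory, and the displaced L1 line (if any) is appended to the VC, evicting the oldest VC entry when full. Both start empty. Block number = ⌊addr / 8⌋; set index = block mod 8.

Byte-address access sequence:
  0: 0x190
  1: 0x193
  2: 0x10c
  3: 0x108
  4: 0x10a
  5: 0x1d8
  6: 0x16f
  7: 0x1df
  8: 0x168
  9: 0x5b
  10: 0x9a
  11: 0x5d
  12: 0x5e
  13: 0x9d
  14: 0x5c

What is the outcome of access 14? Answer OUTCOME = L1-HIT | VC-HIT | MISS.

OUTCOME = VC-HIT

#0 0x190→b50/s2 MISS; vc=[]
#1 0x193→b50/s2 L1-HIT; vc=[]
#2 0x10c→b33/s1 MISS; vc=[]
#3 0x108→b33/s1 L1-HIT; vc=[]
#4 0x10a→b33/s1 L1-HIT; vc=[]
#5 0x1d8→b59/s3 MISS; vc=[]
#6 0x16f→b45/s5 MISS; vc=[]
#7 0x1df→b59/s3 L1-HIT; vc=[]
#8 0x168→b45/s5 L1-HIT; vc=[]
#9 0x5b→b11/s3 MISS; vc=[59]
#10 0x9a→b19/s3 MISS; vc=[59,11]
#11 0x5d→b11/s3 VC-HIT; vc=[59,19]
#12 0x5e→b11/s3 L1-HIT; vc=[59,19]
#13 0x9d→b19/s3 VC-HIT; vc=[59,11]
#14 0x5c→b11/s3 VC-HIT; vc=[59,19]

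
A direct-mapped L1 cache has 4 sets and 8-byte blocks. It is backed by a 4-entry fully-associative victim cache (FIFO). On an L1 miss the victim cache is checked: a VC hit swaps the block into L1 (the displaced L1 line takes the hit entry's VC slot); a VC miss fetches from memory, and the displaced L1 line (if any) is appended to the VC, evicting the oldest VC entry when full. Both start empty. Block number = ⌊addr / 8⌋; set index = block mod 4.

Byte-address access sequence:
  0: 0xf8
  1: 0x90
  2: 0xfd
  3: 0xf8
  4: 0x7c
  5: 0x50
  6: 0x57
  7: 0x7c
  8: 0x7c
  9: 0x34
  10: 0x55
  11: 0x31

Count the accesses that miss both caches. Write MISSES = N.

MISSES = 5

0: 0xf8 (blk 31, set 3) → MISS  vc=[]
1: 0x90 (blk 18, set 2) → MISS  vc=[]
2: 0xfd (blk 31, set 3) → L1-HIT  vc=[]
3: 0xf8 (blk 31, set 3) → L1-HIT  vc=[]
4: 0x7c (blk 15, set 3) → MISS  vc=[31]
5: 0x50 (blk 10, set 2) → MISS  vc=[31, 18]
6: 0x57 (blk 10, set 2) → L1-HIT  vc=[31, 18]
7: 0x7c (blk 15, set 3) → L1-HIT  vc=[31, 18]
8: 0x7c (blk 15, set 3) → L1-HIT  vc=[31, 18]
9: 0x34 (blk 6, set 2) → MISS  vc=[31, 18, 10]
10: 0x55 (blk 10, set 2) → VC-HIT  vc=[31, 18, 6]
11: 0x31 (blk 6, set 2) → VC-HIT  vc=[31, 18, 10]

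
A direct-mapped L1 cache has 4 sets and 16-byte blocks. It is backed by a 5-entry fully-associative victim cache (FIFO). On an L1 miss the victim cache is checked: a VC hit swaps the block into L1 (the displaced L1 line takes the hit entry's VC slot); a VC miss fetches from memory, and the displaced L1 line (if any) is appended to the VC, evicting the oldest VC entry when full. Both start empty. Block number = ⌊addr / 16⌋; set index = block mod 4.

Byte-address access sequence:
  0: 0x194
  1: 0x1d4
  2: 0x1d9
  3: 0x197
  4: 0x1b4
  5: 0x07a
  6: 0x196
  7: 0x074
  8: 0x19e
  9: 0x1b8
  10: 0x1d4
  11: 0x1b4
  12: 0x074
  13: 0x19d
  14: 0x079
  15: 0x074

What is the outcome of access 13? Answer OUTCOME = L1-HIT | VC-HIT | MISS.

OUTCOME = VC-HIT

0: 0x194 (blk 25, set 1) → MISS  vc=[]
1: 0x1d4 (blk 29, set 1) → MISS  vc=[25]
2: 0x1d9 (blk 29, set 1) → L1-HIT  vc=[25]
3: 0x197 (blk 25, set 1) → VC-HIT  vc=[29]
4: 0x1b4 (blk 27, set 3) → MISS  vc=[29]
5: 0x7a (blk 7, set 3) → MISS  vc=[29, 27]
6: 0x196 (blk 25, set 1) → L1-HIT  vc=[29, 27]
7: 0x74 (blk 7, set 3) → L1-HIT  vc=[29, 27]
8: 0x19e (blk 25, set 1) → L1-HIT  vc=[29, 27]
9: 0x1b8 (blk 27, set 3) → VC-HIT  vc=[29, 7]
10: 0x1d4 (blk 29, set 1) → VC-HIT  vc=[25, 7]
11: 0x1b4 (blk 27, set 3) → L1-HIT  vc=[25, 7]
12: 0x74 (blk 7, set 3) → VC-HIT  vc=[25, 27]
13: 0x19d (blk 25, set 1) → VC-HIT  vc=[29, 27]
14: 0x79 (blk 7, set 3) → L1-HIT  vc=[29, 27]
15: 0x74 (blk 7, set 3) → L1-HIT  vc=[29, 27]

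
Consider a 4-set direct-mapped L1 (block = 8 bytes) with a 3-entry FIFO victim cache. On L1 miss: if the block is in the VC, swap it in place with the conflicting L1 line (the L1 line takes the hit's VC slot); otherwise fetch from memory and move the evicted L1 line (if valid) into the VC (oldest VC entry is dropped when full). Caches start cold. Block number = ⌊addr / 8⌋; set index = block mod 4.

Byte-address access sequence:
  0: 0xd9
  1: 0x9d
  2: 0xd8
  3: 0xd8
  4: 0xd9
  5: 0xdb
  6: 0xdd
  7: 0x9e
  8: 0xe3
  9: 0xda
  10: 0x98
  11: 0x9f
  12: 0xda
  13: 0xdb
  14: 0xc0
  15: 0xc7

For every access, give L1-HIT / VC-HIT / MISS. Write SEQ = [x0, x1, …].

SEQ = [MISS, MISS, VC-HIT, L1-HIT, L1-HIT, L1-HIT, L1-HIT, VC-HIT, MISS, VC-HIT, VC-HIT, L1-HIT, VC-HIT, L1-HIT, MISS, L1-HIT]

0: 0xd9 (blk 27, set 3) → MISS  vc=[]
1: 0x9d (blk 19, set 3) → MISS  vc=[27]
2: 0xd8 (blk 27, set 3) → VC-HIT  vc=[19]
3: 0xd8 (blk 27, set 3) → L1-HIT  vc=[19]
4: 0xd9 (blk 27, set 3) → L1-HIT  vc=[19]
5: 0xdb (blk 27, set 3) → L1-HIT  vc=[19]
6: 0xdd (blk 27, set 3) → L1-HIT  vc=[19]
7: 0x9e (blk 19, set 3) → VC-HIT  vc=[27]
8: 0xe3 (blk 28, set 0) → MISS  vc=[27]
9: 0xda (blk 27, set 3) → VC-HIT  vc=[19]
10: 0x98 (blk 19, set 3) → VC-HIT  vc=[27]
11: 0x9f (blk 19, set 3) → L1-HIT  vc=[27]
12: 0xda (blk 27, set 3) → VC-HIT  vc=[19]
13: 0xdb (blk 27, set 3) → L1-HIT  vc=[19]
14: 0xc0 (blk 24, set 0) → MISS  vc=[19, 28]
15: 0xc7 (blk 24, set 0) → L1-HIT  vc=[19, 28]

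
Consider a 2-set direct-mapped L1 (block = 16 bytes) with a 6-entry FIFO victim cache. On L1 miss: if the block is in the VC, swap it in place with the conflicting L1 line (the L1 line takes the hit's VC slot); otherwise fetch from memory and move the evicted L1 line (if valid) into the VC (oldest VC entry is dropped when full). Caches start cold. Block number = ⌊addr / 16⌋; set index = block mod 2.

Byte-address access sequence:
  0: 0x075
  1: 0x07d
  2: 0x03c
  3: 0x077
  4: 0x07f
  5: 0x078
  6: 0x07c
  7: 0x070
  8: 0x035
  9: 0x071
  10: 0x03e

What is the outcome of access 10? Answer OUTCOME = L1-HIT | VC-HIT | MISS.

  [0] addr=0x75 blk=7 s=1: MISS | VC []
  [1] addr=0x7d blk=7 s=1: L1-HIT | VC []
  [2] addr=0x3c blk=3 s=1: MISS | VC [7]
  [3] addr=0x77 blk=7 s=1: VC-HIT | VC [3]
  [4] addr=0x7f blk=7 s=1: L1-HIT | VC [3]
  [5] addr=0x78 blk=7 s=1: L1-HIT | VC [3]
  [6] addr=0x7c blk=7 s=1: L1-HIT | VC [3]
  [7] addr=0x70 blk=7 s=1: L1-HIT | VC [3]
  [8] addr=0x35 blk=3 s=1: VC-HIT | VC [7]
  [9] addr=0x71 blk=7 s=1: VC-HIT | VC [3]
  [10] addr=0x3e blk=3 s=1: VC-HIT | VC [7]

OUTCOME = VC-HIT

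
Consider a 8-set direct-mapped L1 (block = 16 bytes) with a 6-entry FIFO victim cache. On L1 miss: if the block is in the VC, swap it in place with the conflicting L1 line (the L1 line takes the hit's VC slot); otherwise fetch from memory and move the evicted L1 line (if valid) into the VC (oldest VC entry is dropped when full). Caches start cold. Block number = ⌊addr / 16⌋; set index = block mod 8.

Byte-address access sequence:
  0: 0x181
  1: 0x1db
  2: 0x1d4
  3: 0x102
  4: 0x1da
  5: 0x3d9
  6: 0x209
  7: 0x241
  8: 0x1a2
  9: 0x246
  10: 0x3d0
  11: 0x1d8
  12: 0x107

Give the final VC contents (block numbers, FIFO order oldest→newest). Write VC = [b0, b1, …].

VC = [24, 61, 32]

#0 0x181→b24/s0 MISS; vc=[]
#1 0x1db→b29/s5 MISS; vc=[]
#2 0x1d4→b29/s5 L1-HIT; vc=[]
#3 0x102→b16/s0 MISS; vc=[24]
#4 0x1da→b29/s5 L1-HIT; vc=[24]
#5 0x3d9→b61/s5 MISS; vc=[24,29]
#6 0x209→b32/s0 MISS; vc=[24,29,16]
#7 0x241→b36/s4 MISS; vc=[24,29,16]
#8 0x1a2→b26/s2 MISS; vc=[24,29,16]
#9 0x246→b36/s4 L1-HIT; vc=[24,29,16]
#10 0x3d0→b61/s5 L1-HIT; vc=[24,29,16]
#11 0x1d8→b29/s5 VC-HIT; vc=[24,61,16]
#12 0x107→b16/s0 VC-HIT; vc=[24,61,32]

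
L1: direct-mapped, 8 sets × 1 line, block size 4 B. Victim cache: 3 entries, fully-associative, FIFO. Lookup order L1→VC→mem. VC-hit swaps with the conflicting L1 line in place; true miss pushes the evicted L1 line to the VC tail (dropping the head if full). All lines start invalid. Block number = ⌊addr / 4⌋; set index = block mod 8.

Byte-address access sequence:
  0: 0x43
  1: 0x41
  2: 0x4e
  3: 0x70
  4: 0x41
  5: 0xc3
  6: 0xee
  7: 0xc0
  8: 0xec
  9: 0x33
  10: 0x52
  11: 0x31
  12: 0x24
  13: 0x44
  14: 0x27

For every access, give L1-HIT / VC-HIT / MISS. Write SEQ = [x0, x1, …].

SEQ = [MISS, L1-HIT, MISS, MISS, L1-HIT, MISS, MISS, L1-HIT, L1-HIT, MISS, MISS, VC-HIT, MISS, MISS, VC-HIT]

0: 0x43 (blk 16, set 0) → MISS  vc=[]
1: 0x41 (blk 16, set 0) → L1-HIT  vc=[]
2: 0x4e (blk 19, set 3) → MISS  vc=[]
3: 0x70 (blk 28, set 4) → MISS  vc=[]
4: 0x41 (blk 16, set 0) → L1-HIT  vc=[]
5: 0xc3 (blk 48, set 0) → MISS  vc=[16]
6: 0xee (blk 59, set 3) → MISS  vc=[16, 19]
7: 0xc0 (blk 48, set 0) → L1-HIT  vc=[16, 19]
8: 0xec (blk 59, set 3) → L1-HIT  vc=[16, 19]
9: 0x33 (blk 12, set 4) → MISS  vc=[16, 19, 28]
10: 0x52 (blk 20, set 4) → MISS  vc=[19, 28, 12]
11: 0x31 (blk 12, set 4) → VC-HIT  vc=[19, 28, 20]
12: 0x24 (blk 9, set 1) → MISS  vc=[19, 28, 20]
13: 0x44 (blk 17, set 1) → MISS  vc=[28, 20, 9]
14: 0x27 (blk 9, set 1) → VC-HIT  vc=[28, 20, 17]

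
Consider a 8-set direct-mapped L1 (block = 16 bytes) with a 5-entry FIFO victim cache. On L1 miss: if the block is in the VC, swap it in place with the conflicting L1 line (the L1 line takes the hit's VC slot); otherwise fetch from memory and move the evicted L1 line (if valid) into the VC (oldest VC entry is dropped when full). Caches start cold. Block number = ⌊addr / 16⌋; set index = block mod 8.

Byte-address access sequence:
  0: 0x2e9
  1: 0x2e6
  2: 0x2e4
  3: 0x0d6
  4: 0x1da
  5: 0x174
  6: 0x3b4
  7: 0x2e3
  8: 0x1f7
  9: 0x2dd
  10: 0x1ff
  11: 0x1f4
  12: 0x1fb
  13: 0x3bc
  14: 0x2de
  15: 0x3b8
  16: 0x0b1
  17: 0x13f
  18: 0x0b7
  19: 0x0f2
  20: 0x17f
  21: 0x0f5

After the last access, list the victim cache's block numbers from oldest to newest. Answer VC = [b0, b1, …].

VC = [23, 29, 59, 19, 31]

0: 0x2e9 (blk 46, set 6) → MISS  vc=[]
1: 0x2e6 (blk 46, set 6) → L1-HIT  vc=[]
2: 0x2e4 (blk 46, set 6) → L1-HIT  vc=[]
3: 0xd6 (blk 13, set 5) → MISS  vc=[]
4: 0x1da (blk 29, set 5) → MISS  vc=[13]
5: 0x174 (blk 23, set 7) → MISS  vc=[13]
6: 0x3b4 (blk 59, set 3) → MISS  vc=[13]
7: 0x2e3 (blk 46, set 6) → L1-HIT  vc=[13]
8: 0x1f7 (blk 31, set 7) → MISS  vc=[13, 23]
9: 0x2dd (blk 45, set 5) → MISS  vc=[13, 23, 29]
10: 0x1ff (blk 31, set 7) → L1-HIT  vc=[13, 23, 29]
11: 0x1f4 (blk 31, set 7) → L1-HIT  vc=[13, 23, 29]
12: 0x1fb (blk 31, set 7) → L1-HIT  vc=[13, 23, 29]
13: 0x3bc (blk 59, set 3) → L1-HIT  vc=[13, 23, 29]
14: 0x2de (blk 45, set 5) → L1-HIT  vc=[13, 23, 29]
15: 0x3b8 (blk 59, set 3) → L1-HIT  vc=[13, 23, 29]
16: 0xb1 (blk 11, set 3) → MISS  vc=[13, 23, 29, 59]
17: 0x13f (blk 19, set 3) → MISS  vc=[13, 23, 29, 59, 11]
18: 0xb7 (blk 11, set 3) → VC-HIT  vc=[13, 23, 29, 59, 19]
19: 0xf2 (blk 15, set 7) → MISS  vc=[23, 29, 59, 19, 31]
20: 0x17f (blk 23, set 7) → VC-HIT  vc=[15, 29, 59, 19, 31]
21: 0xf5 (blk 15, set 7) → VC-HIT  vc=[23, 29, 59, 19, 31]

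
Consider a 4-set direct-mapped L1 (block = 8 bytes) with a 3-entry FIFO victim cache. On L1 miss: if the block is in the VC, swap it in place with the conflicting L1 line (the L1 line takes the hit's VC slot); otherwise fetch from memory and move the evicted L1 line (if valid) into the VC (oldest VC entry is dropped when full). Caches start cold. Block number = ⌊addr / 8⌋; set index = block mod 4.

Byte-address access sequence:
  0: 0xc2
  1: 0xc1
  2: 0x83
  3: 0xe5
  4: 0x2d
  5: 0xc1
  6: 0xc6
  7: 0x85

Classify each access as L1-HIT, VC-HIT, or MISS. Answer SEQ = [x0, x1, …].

SEQ = [MISS, L1-HIT, MISS, MISS, MISS, VC-HIT, L1-HIT, VC-HIT]

  [0] addr=0xc2 blk=24 s=0: MISS | VC []
  [1] addr=0xc1 blk=24 s=0: L1-HIT | VC []
  [2] addr=0x83 blk=16 s=0: MISS | VC [24]
  [3] addr=0xe5 blk=28 s=0: MISS | VC [24, 16]
  [4] addr=0x2d blk=5 s=1: MISS | VC [24, 16]
  [5] addr=0xc1 blk=24 s=0: VC-HIT | VC [28, 16]
  [6] addr=0xc6 blk=24 s=0: L1-HIT | VC [28, 16]
  [7] addr=0x85 blk=16 s=0: VC-HIT | VC [28, 24]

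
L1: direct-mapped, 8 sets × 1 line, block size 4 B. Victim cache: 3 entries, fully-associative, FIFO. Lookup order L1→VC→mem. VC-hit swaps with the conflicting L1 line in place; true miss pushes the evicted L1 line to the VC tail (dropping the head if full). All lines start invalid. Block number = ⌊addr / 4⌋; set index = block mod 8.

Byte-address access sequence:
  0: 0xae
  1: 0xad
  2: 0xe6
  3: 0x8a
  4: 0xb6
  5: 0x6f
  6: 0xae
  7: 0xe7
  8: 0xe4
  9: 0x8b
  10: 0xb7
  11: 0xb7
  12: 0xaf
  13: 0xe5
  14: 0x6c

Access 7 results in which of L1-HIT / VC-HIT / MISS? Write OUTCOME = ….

#0 0xae→b43/s3 MISS; vc=[]
#1 0xad→b43/s3 L1-HIT; vc=[]
#2 0xe6→b57/s1 MISS; vc=[]
#3 0x8a→b34/s2 MISS; vc=[]
#4 0xb6→b45/s5 MISS; vc=[]
#5 0x6f→b27/s3 MISS; vc=[43]
#6 0xae→b43/s3 VC-HIT; vc=[27]
#7 0xe7→b57/s1 L1-HIT; vc=[27]
#8 0xe4→b57/s1 L1-HIT; vc=[27]
#9 0x8b→b34/s2 L1-HIT; vc=[27]
#10 0xb7→b45/s5 L1-HIT; vc=[27]
#11 0xb7→b45/s5 L1-HIT; vc=[27]
#12 0xaf→b43/s3 L1-HIT; vc=[27]
#13 0xe5→b57/s1 L1-HIT; vc=[27]
#14 0x6c→b27/s3 VC-HIT; vc=[43]

OUTCOME = L1-HIT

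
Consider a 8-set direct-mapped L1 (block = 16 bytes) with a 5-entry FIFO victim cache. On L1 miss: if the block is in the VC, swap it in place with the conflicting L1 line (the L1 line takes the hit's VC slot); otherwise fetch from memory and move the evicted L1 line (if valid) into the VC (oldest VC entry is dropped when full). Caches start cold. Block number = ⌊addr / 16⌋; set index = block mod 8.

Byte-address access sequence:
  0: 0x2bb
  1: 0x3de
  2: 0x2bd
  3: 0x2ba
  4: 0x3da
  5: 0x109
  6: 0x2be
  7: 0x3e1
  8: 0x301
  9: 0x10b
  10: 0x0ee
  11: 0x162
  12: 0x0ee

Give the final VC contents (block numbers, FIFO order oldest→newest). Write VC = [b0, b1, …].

VC = [48, 62, 22]

  [0] addr=0x2bb blk=43 s=3: MISS | VC []
  [1] addr=0x3de blk=61 s=5: MISS | VC []
  [2] addr=0x2bd blk=43 s=3: L1-HIT | VC []
  [3] addr=0x2ba blk=43 s=3: L1-HIT | VC []
  [4] addr=0x3da blk=61 s=5: L1-HIT | VC []
  [5] addr=0x109 blk=16 s=0: MISS | VC []
  [6] addr=0x2be blk=43 s=3: L1-HIT | VC []
  [7] addr=0x3e1 blk=62 s=6: MISS | VC []
  [8] addr=0x301 blk=48 s=0: MISS | VC [16]
  [9] addr=0x10b blk=16 s=0: VC-HIT | VC [48]
  [10] addr=0xee blk=14 s=6: MISS | VC [48, 62]
  [11] addr=0x162 blk=22 s=6: MISS | VC [48, 62, 14]
  [12] addr=0xee blk=14 s=6: VC-HIT | VC [48, 62, 22]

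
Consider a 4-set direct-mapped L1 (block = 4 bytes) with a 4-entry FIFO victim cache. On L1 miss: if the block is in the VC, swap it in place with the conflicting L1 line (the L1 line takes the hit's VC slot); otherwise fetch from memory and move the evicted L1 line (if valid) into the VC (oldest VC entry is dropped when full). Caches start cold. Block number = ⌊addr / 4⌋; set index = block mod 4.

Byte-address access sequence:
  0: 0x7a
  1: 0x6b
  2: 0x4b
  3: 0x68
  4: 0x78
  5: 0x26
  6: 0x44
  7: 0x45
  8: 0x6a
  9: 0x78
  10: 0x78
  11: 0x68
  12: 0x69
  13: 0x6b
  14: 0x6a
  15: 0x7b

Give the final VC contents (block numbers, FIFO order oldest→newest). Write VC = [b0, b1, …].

VC = [26, 18, 9]

0: 0x7a (blk 30, set 2) → MISS  vc=[]
1: 0x6b (blk 26, set 2) → MISS  vc=[30]
2: 0x4b (blk 18, set 2) → MISS  vc=[30, 26]
3: 0x68 (blk 26, set 2) → VC-HIT  vc=[30, 18]
4: 0x78 (blk 30, set 2) → VC-HIT  vc=[26, 18]
5: 0x26 (blk 9, set 1) → MISS  vc=[26, 18]
6: 0x44 (blk 17, set 1) → MISS  vc=[26, 18, 9]
7: 0x45 (blk 17, set 1) → L1-HIT  vc=[26, 18, 9]
8: 0x6a (blk 26, set 2) → VC-HIT  vc=[30, 18, 9]
9: 0x78 (blk 30, set 2) → VC-HIT  vc=[26, 18, 9]
10: 0x78 (blk 30, set 2) → L1-HIT  vc=[26, 18, 9]
11: 0x68 (blk 26, set 2) → VC-HIT  vc=[30, 18, 9]
12: 0x69 (blk 26, set 2) → L1-HIT  vc=[30, 18, 9]
13: 0x6b (blk 26, set 2) → L1-HIT  vc=[30, 18, 9]
14: 0x6a (blk 26, set 2) → L1-HIT  vc=[30, 18, 9]
15: 0x7b (blk 30, set 2) → VC-HIT  vc=[26, 18, 9]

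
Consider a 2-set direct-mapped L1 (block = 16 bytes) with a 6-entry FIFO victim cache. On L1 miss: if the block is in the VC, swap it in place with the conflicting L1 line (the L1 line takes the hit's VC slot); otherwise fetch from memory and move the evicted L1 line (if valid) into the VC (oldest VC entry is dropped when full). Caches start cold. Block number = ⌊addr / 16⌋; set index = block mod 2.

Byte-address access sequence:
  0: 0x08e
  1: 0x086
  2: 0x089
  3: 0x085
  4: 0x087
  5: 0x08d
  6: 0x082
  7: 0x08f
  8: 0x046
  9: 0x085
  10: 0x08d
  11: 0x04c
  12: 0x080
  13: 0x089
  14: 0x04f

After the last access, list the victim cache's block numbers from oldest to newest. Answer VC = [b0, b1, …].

0: 0x8e (blk 8, set 0) → MISS  vc=[]
1: 0x86 (blk 8, set 0) → L1-HIT  vc=[]
2: 0x89 (blk 8, set 0) → L1-HIT  vc=[]
3: 0x85 (blk 8, set 0) → L1-HIT  vc=[]
4: 0x87 (blk 8, set 0) → L1-HIT  vc=[]
5: 0x8d (blk 8, set 0) → L1-HIT  vc=[]
6: 0x82 (blk 8, set 0) → L1-HIT  vc=[]
7: 0x8f (blk 8, set 0) → L1-HIT  vc=[]
8: 0x46 (blk 4, set 0) → MISS  vc=[8]
9: 0x85 (blk 8, set 0) → VC-HIT  vc=[4]
10: 0x8d (blk 8, set 0) → L1-HIT  vc=[4]
11: 0x4c (blk 4, set 0) → VC-HIT  vc=[8]
12: 0x80 (blk 8, set 0) → VC-HIT  vc=[4]
13: 0x89 (blk 8, set 0) → L1-HIT  vc=[4]
14: 0x4f (blk 4, set 0) → VC-HIT  vc=[8]

VC = [8]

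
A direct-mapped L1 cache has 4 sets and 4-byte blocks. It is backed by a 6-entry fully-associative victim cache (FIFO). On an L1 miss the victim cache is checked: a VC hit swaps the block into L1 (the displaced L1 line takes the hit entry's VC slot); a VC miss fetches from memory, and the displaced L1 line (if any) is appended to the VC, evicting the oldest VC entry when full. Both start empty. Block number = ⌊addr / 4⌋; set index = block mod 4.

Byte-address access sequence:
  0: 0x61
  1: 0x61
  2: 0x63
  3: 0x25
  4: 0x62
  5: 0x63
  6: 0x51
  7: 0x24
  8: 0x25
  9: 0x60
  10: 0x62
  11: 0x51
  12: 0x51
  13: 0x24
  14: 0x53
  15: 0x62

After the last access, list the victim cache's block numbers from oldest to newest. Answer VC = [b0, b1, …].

VC = [20]

0: 0x61 (blk 24, set 0) → MISS  vc=[]
1: 0x61 (blk 24, set 0) → L1-HIT  vc=[]
2: 0x63 (blk 24, set 0) → L1-HIT  vc=[]
3: 0x25 (blk 9, set 1) → MISS  vc=[]
4: 0x62 (blk 24, set 0) → L1-HIT  vc=[]
5: 0x63 (blk 24, set 0) → L1-HIT  vc=[]
6: 0x51 (blk 20, set 0) → MISS  vc=[24]
7: 0x24 (blk 9, set 1) → L1-HIT  vc=[24]
8: 0x25 (blk 9, set 1) → L1-HIT  vc=[24]
9: 0x60 (blk 24, set 0) → VC-HIT  vc=[20]
10: 0x62 (blk 24, set 0) → L1-HIT  vc=[20]
11: 0x51 (blk 20, set 0) → VC-HIT  vc=[24]
12: 0x51 (blk 20, set 0) → L1-HIT  vc=[24]
13: 0x24 (blk 9, set 1) → L1-HIT  vc=[24]
14: 0x53 (blk 20, set 0) → L1-HIT  vc=[24]
15: 0x62 (blk 24, set 0) → VC-HIT  vc=[20]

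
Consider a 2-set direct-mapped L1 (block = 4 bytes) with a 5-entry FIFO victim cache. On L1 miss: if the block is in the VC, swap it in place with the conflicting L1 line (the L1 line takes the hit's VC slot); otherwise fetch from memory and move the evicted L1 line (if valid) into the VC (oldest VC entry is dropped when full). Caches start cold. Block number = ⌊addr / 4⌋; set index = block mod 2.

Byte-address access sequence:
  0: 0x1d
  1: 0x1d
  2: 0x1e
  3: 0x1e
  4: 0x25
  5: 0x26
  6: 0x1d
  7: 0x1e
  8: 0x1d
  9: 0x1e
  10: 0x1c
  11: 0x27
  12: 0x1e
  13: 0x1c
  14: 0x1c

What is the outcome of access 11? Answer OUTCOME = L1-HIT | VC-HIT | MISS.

0: 0x1d (blk 7, set 1) → MISS  vc=[]
1: 0x1d (blk 7, set 1) → L1-HIT  vc=[]
2: 0x1e (blk 7, set 1) → L1-HIT  vc=[]
3: 0x1e (blk 7, set 1) → L1-HIT  vc=[]
4: 0x25 (blk 9, set 1) → MISS  vc=[7]
5: 0x26 (blk 9, set 1) → L1-HIT  vc=[7]
6: 0x1d (blk 7, set 1) → VC-HIT  vc=[9]
7: 0x1e (blk 7, set 1) → L1-HIT  vc=[9]
8: 0x1d (blk 7, set 1) → L1-HIT  vc=[9]
9: 0x1e (blk 7, set 1) → L1-HIT  vc=[9]
10: 0x1c (blk 7, set 1) → L1-HIT  vc=[9]
11: 0x27 (blk 9, set 1) → VC-HIT  vc=[7]
12: 0x1e (blk 7, set 1) → VC-HIT  vc=[9]
13: 0x1c (blk 7, set 1) → L1-HIT  vc=[9]
14: 0x1c (blk 7, set 1) → L1-HIT  vc=[9]

OUTCOME = VC-HIT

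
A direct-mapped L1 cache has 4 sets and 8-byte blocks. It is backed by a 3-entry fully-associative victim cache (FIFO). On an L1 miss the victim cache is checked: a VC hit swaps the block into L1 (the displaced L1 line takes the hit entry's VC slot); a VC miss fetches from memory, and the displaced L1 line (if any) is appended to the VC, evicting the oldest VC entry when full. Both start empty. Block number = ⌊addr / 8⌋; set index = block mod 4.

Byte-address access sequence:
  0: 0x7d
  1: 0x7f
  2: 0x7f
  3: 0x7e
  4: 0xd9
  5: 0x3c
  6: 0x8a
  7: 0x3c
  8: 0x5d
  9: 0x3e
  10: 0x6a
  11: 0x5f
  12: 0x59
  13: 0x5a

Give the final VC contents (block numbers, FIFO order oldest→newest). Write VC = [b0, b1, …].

VC = [27, 7, 17]

#0 0x7d→b15/s3 MISS; vc=[]
#1 0x7f→b15/s3 L1-HIT; vc=[]
#2 0x7f→b15/s3 L1-HIT; vc=[]
#3 0x7e→b15/s3 L1-HIT; vc=[]
#4 0xd9→b27/s3 MISS; vc=[15]
#5 0x3c→b7/s3 MISS; vc=[15,27]
#6 0x8a→b17/s1 MISS; vc=[15,27]
#7 0x3c→b7/s3 L1-HIT; vc=[15,27]
#8 0x5d→b11/s3 MISS; vc=[15,27,7]
#9 0x3e→b7/s3 VC-HIT; vc=[15,27,11]
#10 0x6a→b13/s1 MISS; vc=[27,11,17]
#11 0x5f→b11/s3 VC-HIT; vc=[27,7,17]
#12 0x59→b11/s3 L1-HIT; vc=[27,7,17]
#13 0x5a→b11/s3 L1-HIT; vc=[27,7,17]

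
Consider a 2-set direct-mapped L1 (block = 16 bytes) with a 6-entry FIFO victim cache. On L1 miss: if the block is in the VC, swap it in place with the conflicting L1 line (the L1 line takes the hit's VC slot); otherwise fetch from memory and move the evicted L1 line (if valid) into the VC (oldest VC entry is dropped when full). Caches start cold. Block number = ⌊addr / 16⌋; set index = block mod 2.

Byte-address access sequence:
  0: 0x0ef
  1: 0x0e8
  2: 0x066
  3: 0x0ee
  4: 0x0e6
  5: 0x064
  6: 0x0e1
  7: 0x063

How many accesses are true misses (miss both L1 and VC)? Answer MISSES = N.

  [0] addr=0xef blk=14 s=0: MISS | VC []
  [1] addr=0xe8 blk=14 s=0: L1-HIT | VC []
  [2] addr=0x66 blk=6 s=0: MISS | VC [14]
  [3] addr=0xee blk=14 s=0: VC-HIT | VC [6]
  [4] addr=0xe6 blk=14 s=0: L1-HIT | VC [6]
  [5] addr=0x64 blk=6 s=0: VC-HIT | VC [14]
  [6] addr=0xe1 blk=14 s=0: VC-HIT | VC [6]
  [7] addr=0x63 blk=6 s=0: VC-HIT | VC [14]

MISSES = 2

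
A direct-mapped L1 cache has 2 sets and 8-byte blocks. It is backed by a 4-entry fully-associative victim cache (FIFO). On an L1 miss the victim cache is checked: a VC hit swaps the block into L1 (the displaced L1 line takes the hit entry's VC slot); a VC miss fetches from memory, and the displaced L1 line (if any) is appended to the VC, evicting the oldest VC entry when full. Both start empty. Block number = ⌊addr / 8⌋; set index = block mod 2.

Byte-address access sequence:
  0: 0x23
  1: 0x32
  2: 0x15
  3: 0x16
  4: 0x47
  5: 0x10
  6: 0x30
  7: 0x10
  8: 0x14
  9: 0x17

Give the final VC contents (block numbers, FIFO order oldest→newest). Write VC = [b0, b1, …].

0: 0x23 (blk 4, set 0) → MISS  vc=[]
1: 0x32 (blk 6, set 0) → MISS  vc=[4]
2: 0x15 (blk 2, set 0) → MISS  vc=[4, 6]
3: 0x16 (blk 2, set 0) → L1-HIT  vc=[4, 6]
4: 0x47 (blk 8, set 0) → MISS  vc=[4, 6, 2]
5: 0x10 (blk 2, set 0) → VC-HIT  vc=[4, 6, 8]
6: 0x30 (blk 6, set 0) → VC-HIT  vc=[4, 2, 8]
7: 0x10 (blk 2, set 0) → VC-HIT  vc=[4, 6, 8]
8: 0x14 (blk 2, set 0) → L1-HIT  vc=[4, 6, 8]
9: 0x17 (blk 2, set 0) → L1-HIT  vc=[4, 6, 8]

VC = [4, 6, 8]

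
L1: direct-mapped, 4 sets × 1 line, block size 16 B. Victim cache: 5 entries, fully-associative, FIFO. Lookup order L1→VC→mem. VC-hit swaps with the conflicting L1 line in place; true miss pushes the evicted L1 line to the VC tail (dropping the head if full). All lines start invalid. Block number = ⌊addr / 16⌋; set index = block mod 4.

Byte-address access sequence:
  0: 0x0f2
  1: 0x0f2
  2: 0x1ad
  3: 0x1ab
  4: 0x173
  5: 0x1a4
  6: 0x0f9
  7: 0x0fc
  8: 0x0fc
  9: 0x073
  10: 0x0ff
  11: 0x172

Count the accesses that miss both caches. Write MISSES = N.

0: 0xf2 (blk 15, set 3) → MISS  vc=[]
1: 0xf2 (blk 15, set 3) → L1-HIT  vc=[]
2: 0x1ad (blk 26, set 2) → MISS  vc=[]
3: 0x1ab (blk 26, set 2) → L1-HIT  vc=[]
4: 0x173 (blk 23, set 3) → MISS  vc=[15]
5: 0x1a4 (blk 26, set 2) → L1-HIT  vc=[15]
6: 0xf9 (blk 15, set 3) → VC-HIT  vc=[23]
7: 0xfc (blk 15, set 3) → L1-HIT  vc=[23]
8: 0xfc (blk 15, set 3) → L1-HIT  vc=[23]
9: 0x73 (blk 7, set 3) → MISS  vc=[23, 15]
10: 0xff (blk 15, set 3) → VC-HIT  vc=[23, 7]
11: 0x172 (blk 23, set 3) → VC-HIT  vc=[15, 7]

MISSES = 4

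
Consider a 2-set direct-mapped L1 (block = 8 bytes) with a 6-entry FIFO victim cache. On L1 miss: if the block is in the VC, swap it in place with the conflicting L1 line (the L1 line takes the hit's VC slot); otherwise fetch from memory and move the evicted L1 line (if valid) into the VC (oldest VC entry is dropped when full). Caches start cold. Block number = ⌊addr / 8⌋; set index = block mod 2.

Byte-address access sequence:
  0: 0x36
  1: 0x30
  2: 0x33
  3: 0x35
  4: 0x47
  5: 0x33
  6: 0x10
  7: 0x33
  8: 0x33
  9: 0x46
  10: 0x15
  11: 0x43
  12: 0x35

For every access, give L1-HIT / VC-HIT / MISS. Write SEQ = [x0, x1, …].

SEQ = [MISS, L1-HIT, L1-HIT, L1-HIT, MISS, VC-HIT, MISS, VC-HIT, L1-HIT, VC-HIT, VC-HIT, VC-HIT, VC-HIT]

  [0] addr=0x36 blk=6 s=0: MISS | VC []
  [1] addr=0x30 blk=6 s=0: L1-HIT | VC []
  [2] addr=0x33 blk=6 s=0: L1-HIT | VC []
  [3] addr=0x35 blk=6 s=0: L1-HIT | VC []
  [4] addr=0x47 blk=8 s=0: MISS | VC [6]
  [5] addr=0x33 blk=6 s=0: VC-HIT | VC [8]
  [6] addr=0x10 blk=2 s=0: MISS | VC [8, 6]
  [7] addr=0x33 blk=6 s=0: VC-HIT | VC [8, 2]
  [8] addr=0x33 blk=6 s=0: L1-HIT | VC [8, 2]
  [9] addr=0x46 blk=8 s=0: VC-HIT | VC [6, 2]
  [10] addr=0x15 blk=2 s=0: VC-HIT | VC [6, 8]
  [11] addr=0x43 blk=8 s=0: VC-HIT | VC [6, 2]
  [12] addr=0x35 blk=6 s=0: VC-HIT | VC [8, 2]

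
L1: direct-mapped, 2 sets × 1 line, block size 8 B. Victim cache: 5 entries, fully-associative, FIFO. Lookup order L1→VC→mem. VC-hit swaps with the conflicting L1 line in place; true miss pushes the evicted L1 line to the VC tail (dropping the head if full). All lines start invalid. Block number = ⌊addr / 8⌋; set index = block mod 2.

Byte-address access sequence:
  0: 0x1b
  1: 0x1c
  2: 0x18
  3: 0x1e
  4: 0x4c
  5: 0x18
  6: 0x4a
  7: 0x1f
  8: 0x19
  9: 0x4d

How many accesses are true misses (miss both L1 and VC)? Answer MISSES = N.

  [0] addr=0x1b blk=3 s=1: MISS | VC []
  [1] addr=0x1c blk=3 s=1: L1-HIT | VC []
  [2] addr=0x18 blk=3 s=1: L1-HIT | VC []
  [3] addr=0x1e blk=3 s=1: L1-HIT | VC []
  [4] addr=0x4c blk=9 s=1: MISS | VC [3]
  [5] addr=0x18 blk=3 s=1: VC-HIT | VC [9]
  [6] addr=0x4a blk=9 s=1: VC-HIT | VC [3]
  [7] addr=0x1f blk=3 s=1: VC-HIT | VC [9]
  [8] addr=0x19 blk=3 s=1: L1-HIT | VC [9]
  [9] addr=0x4d blk=9 s=1: VC-HIT | VC [3]

MISSES = 2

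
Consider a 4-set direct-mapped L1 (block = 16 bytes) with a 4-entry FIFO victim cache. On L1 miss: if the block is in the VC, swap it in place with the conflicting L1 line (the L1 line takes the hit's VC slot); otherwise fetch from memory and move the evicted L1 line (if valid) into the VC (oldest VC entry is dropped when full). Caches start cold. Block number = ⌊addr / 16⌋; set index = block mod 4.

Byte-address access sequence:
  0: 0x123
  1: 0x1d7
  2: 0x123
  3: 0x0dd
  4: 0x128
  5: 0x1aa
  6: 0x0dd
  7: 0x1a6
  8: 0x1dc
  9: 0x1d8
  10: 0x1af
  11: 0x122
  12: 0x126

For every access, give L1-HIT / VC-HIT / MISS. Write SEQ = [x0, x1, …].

#0 0x123→b18/s2 MISS; vc=[]
#1 0x1d7→b29/s1 MISS; vc=[]
#2 0x123→b18/s2 L1-HIT; vc=[]
#3 0xdd→b13/s1 MISS; vc=[29]
#4 0x128→b18/s2 L1-HIT; vc=[29]
#5 0x1aa→b26/s2 MISS; vc=[29,18]
#6 0xdd→b13/s1 L1-HIT; vc=[29,18]
#7 0x1a6→b26/s2 L1-HIT; vc=[29,18]
#8 0x1dc→b29/s1 VC-HIT; vc=[13,18]
#9 0x1d8→b29/s1 L1-HIT; vc=[13,18]
#10 0x1af→b26/s2 L1-HIT; vc=[13,18]
#11 0x122→b18/s2 VC-HIT; vc=[13,26]
#12 0x126→b18/s2 L1-HIT; vc=[13,26]

SEQ = [MISS, MISS, L1-HIT, MISS, L1-HIT, MISS, L1-HIT, L1-HIT, VC-HIT, L1-HIT, L1-HIT, VC-HIT, L1-HIT]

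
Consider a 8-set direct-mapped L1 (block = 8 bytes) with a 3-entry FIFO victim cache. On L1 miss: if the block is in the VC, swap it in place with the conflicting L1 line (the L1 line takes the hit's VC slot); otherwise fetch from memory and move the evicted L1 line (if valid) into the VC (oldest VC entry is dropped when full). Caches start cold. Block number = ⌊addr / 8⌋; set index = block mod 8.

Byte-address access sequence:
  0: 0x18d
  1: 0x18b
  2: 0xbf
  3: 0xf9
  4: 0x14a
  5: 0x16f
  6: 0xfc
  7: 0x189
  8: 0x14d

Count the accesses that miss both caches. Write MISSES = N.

#0 0x18d→b49/s1 MISS; vc=[]
#1 0x18b→b49/s1 L1-HIT; vc=[]
#2 0xbf→b23/s7 MISS; vc=[]
#3 0xf9→b31/s7 MISS; vc=[23]
#4 0x14a→b41/s1 MISS; vc=[23,49]
#5 0x16f→b45/s5 MISS; vc=[23,49]
#6 0xfc→b31/s7 L1-HIT; vc=[23,49]
#7 0x189→b49/s1 VC-HIT; vc=[23,41]
#8 0x14d→b41/s1 VC-HIT; vc=[23,49]

MISSES = 5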